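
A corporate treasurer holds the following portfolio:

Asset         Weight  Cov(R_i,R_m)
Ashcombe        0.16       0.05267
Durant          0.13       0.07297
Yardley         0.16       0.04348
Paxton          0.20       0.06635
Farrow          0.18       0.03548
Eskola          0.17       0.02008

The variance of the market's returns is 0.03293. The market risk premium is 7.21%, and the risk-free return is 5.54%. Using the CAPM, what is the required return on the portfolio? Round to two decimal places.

16.04%

β_Ashcombe = 0.05267 / 0.03293 = 1.5995
β_Durant = 0.07297 / 0.03293 = 2.2159
β_Yardley = 0.04348 / 0.03293 = 1.3204
β_Paxton = 0.06635 / 0.03293 = 2.0149
β_Farrow = 0.03548 / 0.03293 = 1.0774
β_Eskola = 0.02008 / 0.03293 = 0.6098
β_P = Σ w_i β_i = 0.16×1.5995 + 0.13×2.2159 + 0.16×1.3204 + 0.20×2.0149 + 0.18×1.0774 + 0.17×0.6098 = 1.4558
E(R_P) = R_f + β_P × MRP = 5.54% + 1.4558 × 7.21% = 16.04%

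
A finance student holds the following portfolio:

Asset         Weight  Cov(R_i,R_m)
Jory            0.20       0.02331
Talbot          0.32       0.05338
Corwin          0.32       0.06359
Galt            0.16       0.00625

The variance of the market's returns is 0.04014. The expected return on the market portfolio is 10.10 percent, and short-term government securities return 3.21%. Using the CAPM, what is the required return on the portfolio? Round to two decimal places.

10.61%

β_Jory = 0.02331 / 0.04014 = 0.5807
β_Talbot = 0.05338 / 0.04014 = 1.3298
β_Corwin = 0.06359 / 0.04014 = 1.5842
β_Galt = 0.00625 / 0.04014 = 0.1557
β_P = Σ w_i β_i = 0.20×0.5807 + 0.32×1.3298 + 0.32×1.5842 + 0.16×0.1557 = 1.0735
MRP = 10.10% − 3.21% = 6.89%
E(R_P) = R_f + β_P × MRP = 3.21% + 1.0735 × 6.89% = 10.61%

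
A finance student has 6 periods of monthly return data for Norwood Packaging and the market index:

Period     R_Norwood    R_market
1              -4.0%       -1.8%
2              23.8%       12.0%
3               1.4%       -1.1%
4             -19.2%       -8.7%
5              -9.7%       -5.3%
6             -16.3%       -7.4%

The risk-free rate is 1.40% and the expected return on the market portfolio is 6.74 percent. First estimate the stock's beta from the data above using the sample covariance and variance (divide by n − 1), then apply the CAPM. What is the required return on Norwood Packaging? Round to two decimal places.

Mean R_i = (-4.0 + 23.8 + 1.4 − 19.2 − 9.7 − 16.3) / 6 = -4.0000%
Mean R_m = (-1.8 + 12.0 − 1.1 − 8.7 − 5.3 − 7.4) / 6 = -2.0500%
Σ(R_i − R̄_i)(R_m − R̄_m) = 581.1300  ⇒  Cov = 581.1300 / 5 = 116.2260
Σ(R_m − R̄_m)² = 281.7750  ⇒  Var(R_m) = 281.7750 / 5 = 56.3550
β = Cov / Var(R_m) = 116.2260 / 56.3550 = 2.0624
MRP = 6.74% − 1.40% = 5.34%
E(R) = R_f + β × MRP = 1.40% + 2.0624 × 5.34% = 12.41%

12.41%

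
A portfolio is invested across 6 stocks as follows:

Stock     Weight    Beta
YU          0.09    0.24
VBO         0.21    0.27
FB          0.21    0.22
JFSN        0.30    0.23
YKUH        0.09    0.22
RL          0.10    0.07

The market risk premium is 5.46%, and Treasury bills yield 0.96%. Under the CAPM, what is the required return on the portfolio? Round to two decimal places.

β_P = Σ w_i β_i = 0.09×0.24 + 0.21×0.27 + 0.21×0.22 + 0.30×0.23 + 0.09×0.22 + 0.10×0.07 = 0.2203
E(R_P) = R_f + β_P × MRP = 0.96% + 0.2203 × 5.46% = 2.16%

2.16%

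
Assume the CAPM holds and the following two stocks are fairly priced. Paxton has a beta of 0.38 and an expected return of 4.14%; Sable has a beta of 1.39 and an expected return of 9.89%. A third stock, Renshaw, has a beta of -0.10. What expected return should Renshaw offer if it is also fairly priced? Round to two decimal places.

MRP (SML slope) = (9.89% − 4.14%) / (1.39 − 0.38) = 5.75% / 1.01 = 5.6931%
R_f (intercept) = 4.14% − 0.38 × 5.6931% = 1.9766%
E(R_Renshaw) = R_f + β × MRP = 1.9766% + -0.10 × 5.6931% = 1.41%

1.41%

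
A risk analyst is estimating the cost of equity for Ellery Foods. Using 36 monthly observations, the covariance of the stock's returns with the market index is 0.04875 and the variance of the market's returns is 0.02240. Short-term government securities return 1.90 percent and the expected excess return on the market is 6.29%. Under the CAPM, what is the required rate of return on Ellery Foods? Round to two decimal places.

β = Cov(R_i, R_m) / Var(R_m) = 0.04875 / 0.02240 = 2.1763
E(R) = R_f + β × MRP = 1.90% + 2.1763 × 6.29% = 15.59%

15.59%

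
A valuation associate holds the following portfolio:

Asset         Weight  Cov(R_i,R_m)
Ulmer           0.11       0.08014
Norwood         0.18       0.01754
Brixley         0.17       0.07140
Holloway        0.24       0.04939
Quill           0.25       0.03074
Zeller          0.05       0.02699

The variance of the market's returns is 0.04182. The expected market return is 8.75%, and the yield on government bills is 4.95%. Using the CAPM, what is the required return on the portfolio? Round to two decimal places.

β_Ulmer = 0.08014 / 0.04182 = 1.9163
β_Norwood = 0.01754 / 0.04182 = 0.4194
β_Brixley = 0.07140 / 0.04182 = 1.7073
β_Holloway = 0.04939 / 0.04182 = 1.1810
β_Quill = 0.03074 / 0.04182 = 0.7351
β_Zeller = 0.02699 / 0.04182 = 0.6454
β_P = Σ w_i β_i = 0.11×1.9163 + 0.18×0.4194 + 0.17×1.7073 + 0.24×1.1810 + 0.25×0.7351 + 0.05×0.6454 = 1.0760
MRP = 8.75% − 4.95% = 3.80%
E(R_P) = R_f + β_P × MRP = 4.95% + 1.0760 × 3.80% = 9.04%

9.04%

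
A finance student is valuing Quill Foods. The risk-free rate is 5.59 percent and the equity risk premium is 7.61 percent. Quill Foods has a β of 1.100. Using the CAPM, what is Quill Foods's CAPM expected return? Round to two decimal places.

13.96%

E(R) = R_f + β × MRP = 5.59% + 1.100 × 7.61% = 13.96%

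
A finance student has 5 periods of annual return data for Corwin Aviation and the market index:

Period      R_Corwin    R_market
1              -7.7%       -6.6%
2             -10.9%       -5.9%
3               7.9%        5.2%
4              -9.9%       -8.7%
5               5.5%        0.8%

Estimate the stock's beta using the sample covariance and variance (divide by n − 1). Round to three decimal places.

Mean R_i = (-7.7 − 10.9 + 7.9 − 9.9 + 5.5) / 5 = -3.0200%
Mean R_m = (-6.6 − 5.9 + 5.2 − 8.7 + 0.8) / 5 = -3.0400%
Σ(R_i − R̄_i)(R_m − R̄_m) = 200.8360  ⇒  Cov = 200.8360 / 4 = 50.2090
Σ(R_m − R̄_m)² = 135.5320  ⇒  Var(R_m) = 135.5320 / 4 = 33.8830
β = Cov / Var(R_m) = 50.2090 / 33.8830 = 1.4818

1.482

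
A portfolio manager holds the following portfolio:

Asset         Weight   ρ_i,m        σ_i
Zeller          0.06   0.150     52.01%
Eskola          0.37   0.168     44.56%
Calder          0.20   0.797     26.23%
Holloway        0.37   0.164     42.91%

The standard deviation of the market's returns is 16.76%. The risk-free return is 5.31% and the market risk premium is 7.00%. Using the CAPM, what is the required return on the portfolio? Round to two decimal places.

9.50%

β_Zeller = 0.150 × 52.01% / 16.76% = 0.4655
β_Eskola = 0.168 × 44.56% / 16.76% = 0.4467
β_Calder = 0.797 × 26.23% / 16.76% = 1.2473
β_Holloway = 0.164 × 42.91% / 16.76% = 0.4199
β_P = Σ w_i β_i = 0.06×0.4655 + 0.37×0.4467 + 0.20×1.2473 + 0.37×0.4199 = 0.5980
E(R_P) = R_f + β_P × MRP = 5.31% + 0.5980 × 7.00% = 9.50%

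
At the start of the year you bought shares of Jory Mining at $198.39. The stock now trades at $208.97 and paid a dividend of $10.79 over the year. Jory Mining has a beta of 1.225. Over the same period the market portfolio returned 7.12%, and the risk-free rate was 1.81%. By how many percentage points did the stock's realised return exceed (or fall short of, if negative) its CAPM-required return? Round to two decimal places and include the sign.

+2.46%

Realised HPR = (P1 + D1 − P0) / P0 = (208.97 + 10.79 − 198.39) / 198.39 = 21.37 / 198.39 = 10.7717%
MRP = 7.12% − 1.81% = 5.31%
CAPM required = R_f + β·MRP = 1.81% + 1.225 × 5.31% = 8.31475%
α = realised − required = 10.7717% − 8.31475% = +2.46%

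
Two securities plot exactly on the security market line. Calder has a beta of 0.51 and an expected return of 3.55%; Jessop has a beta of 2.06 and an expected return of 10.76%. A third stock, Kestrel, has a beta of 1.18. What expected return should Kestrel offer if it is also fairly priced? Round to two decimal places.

MRP (SML slope) = (10.76% − 3.55%) / (2.06 − 0.51) = 7.21% / 1.55 = 4.6516%
R_f (intercept) = 3.55% − 0.51 × 4.6516% = 1.1777%
E(R_Kestrel) = R_f + β × MRP = 1.1777% + 1.18 × 4.6516% = 6.67%

6.67%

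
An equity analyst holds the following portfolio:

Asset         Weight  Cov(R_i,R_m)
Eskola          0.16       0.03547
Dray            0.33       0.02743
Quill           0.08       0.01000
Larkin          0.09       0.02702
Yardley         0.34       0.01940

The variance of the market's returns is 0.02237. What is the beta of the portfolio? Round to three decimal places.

β_Eskola = 0.03547 / 0.02237 = 1.5856
β_Dray = 0.02743 / 0.02237 = 1.2262
β_Quill = 0.01000 / 0.02237 = 0.4470
β_Larkin = 0.02702 / 0.02237 = 1.2079
β_Yardley = 0.01940 / 0.02237 = 0.8672
β_P = Σ w_i β_i = 0.16×1.5856 + 0.33×1.2262 + 0.08×0.4470 + 0.09×1.2079 + 0.34×0.8672 = 1.0977

1.098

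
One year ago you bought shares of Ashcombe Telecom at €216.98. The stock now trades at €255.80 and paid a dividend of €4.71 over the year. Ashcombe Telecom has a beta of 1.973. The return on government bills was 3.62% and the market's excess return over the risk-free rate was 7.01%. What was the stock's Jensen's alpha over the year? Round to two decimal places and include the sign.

Realised HPR = (P1 + D1 − P0) / P0 = (255.80 + 4.71 − 216.98) / 216.98 = 43.53 / 216.98 = 20.0618%
CAPM required = R_f + β·MRP = 3.62% + 1.973 × 7.01% = 17.45073%
α = realised − required = 20.0618% − 17.45073% = +2.61%

+2.61%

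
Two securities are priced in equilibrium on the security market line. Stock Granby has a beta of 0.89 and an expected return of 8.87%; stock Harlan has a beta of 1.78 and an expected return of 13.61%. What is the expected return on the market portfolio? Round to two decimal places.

9.46%

Both satisfy E(R) = R_f + β·MRP, so the slope of the SML is
MRP = (13.61% − 8.87%) / (1.78 − 0.89) = 4.74% / 0.89 = 5.3258%
R_f = E(R_Granby) − β_Granby·MRP = 8.87% − 0.89 × 5.3258% = 4.1300%
E(R_m) = R_f + MRP = 4.1300% + 5.3258% = 9.46%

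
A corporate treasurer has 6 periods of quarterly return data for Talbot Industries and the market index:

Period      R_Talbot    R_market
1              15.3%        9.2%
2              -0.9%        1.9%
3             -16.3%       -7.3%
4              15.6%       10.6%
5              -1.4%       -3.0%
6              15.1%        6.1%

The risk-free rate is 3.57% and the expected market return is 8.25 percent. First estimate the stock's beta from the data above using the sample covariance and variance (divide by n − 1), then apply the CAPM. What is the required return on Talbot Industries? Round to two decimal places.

11.83%

Mean R_i = (15.3 − 0.9 − 16.3 + 15.6 − 1.4 + 15.1) / 6 = 4.5667%
Mean R_m = (9.2 + 1.9 − 7.3 + 10.6 − 3.0 + 6.1) / 6 = 2.9167%
Σ(R_i − R̄_i)(R_m − R̄_m) = 439.7933  ⇒  Cov = 439.7933 / 5 = 87.9587
Σ(R_m − R̄_m)² = 249.0683  ⇒  Var(R_m) = 249.0683 / 5 = 49.8137
β = Cov / Var(R_m) = 87.9587 / 49.8137 = 1.7658
MRP = 8.25% − 3.57% = 4.68%
E(R) = R_f + β × MRP = 3.57% + 1.7658 × 4.68% = 11.83%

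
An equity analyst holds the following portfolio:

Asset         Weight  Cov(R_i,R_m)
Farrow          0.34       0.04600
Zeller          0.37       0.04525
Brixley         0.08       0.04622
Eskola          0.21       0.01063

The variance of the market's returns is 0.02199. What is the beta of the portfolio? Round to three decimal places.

1.742

β_Farrow = 0.04600 / 0.02199 = 2.0919
β_Zeller = 0.04525 / 0.02199 = 2.0578
β_Brixley = 0.04622 / 0.02199 = 2.1019
β_Eskola = 0.01063 / 0.02199 = 0.4834
β_P = Σ w_i β_i = 0.34×2.0919 + 0.37×2.0578 + 0.08×2.1019 + 0.21×0.4834 = 1.7423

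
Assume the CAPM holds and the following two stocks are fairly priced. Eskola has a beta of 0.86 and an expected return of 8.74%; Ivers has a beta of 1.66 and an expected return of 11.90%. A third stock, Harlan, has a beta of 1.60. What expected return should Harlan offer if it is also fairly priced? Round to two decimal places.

11.66%

MRP (SML slope) = (11.90% − 8.74%) / (1.66 − 0.86) = 3.16% / 0.80 = 3.9500%
R_f (intercept) = 8.74% − 0.86 × 3.9500% = 5.3430%
E(R_Harlan) = R_f + β × MRP = 5.3430% + 1.60 × 3.9500% = 11.66%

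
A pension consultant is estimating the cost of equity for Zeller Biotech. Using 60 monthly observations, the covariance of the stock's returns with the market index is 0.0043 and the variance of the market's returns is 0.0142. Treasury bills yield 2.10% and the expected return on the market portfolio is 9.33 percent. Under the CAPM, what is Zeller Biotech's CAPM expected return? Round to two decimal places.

β = Cov(R_i, R_m) / Var(R_m) = 0.0043 / 0.0142 = 0.3028
MRP = 9.33% − 2.10% = 7.23%
E(R) = R_f + β × MRP = 2.10% + 0.3028 × 7.23% = 4.29%

4.29%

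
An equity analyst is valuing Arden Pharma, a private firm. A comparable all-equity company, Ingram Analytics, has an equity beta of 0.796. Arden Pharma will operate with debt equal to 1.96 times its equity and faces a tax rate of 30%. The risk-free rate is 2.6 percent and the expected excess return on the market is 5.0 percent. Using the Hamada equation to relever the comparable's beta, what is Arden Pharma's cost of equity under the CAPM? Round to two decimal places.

β_L = β_U × [1 + (1 − t)(D/E)] = 0.796 × [1 + (1 − 0.30) × 1.96]
    = 0.796 × [1 + 0.70 × 1.96] = 0.796 × 2.3720 = 1.8881
E(R) = R_f + β_L × MRP = 2.6% + 1.8881 × 5.0% = 12.04%

12.04%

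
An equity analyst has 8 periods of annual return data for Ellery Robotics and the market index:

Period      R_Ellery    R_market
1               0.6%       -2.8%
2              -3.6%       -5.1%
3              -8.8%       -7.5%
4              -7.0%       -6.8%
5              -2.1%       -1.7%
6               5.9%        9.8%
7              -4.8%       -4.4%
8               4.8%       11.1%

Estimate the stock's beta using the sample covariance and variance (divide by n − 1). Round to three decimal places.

0.680

Mean R_i = (0.6 − 3.6 − 8.8 − 7.0 − 2.1 + 5.9 − 4.8 + 4.8) / 8 = -1.8750%
Mean R_m = (-2.8 − 5.1 − 7.5 − 6.8 − 1.7 + 9.8 − 4.4 + 11.1) / 8 = -0.9250%
Σ(R_i − R̄_i)(R_m − R̄_m) = 252.1950  ⇒  Cov = 252.1950 / 7 = 36.0279
Σ(R_m − R̄_m)² = 370.9950  ⇒  Var(R_m) = 370.9950 / 7 = 52.9993
β = Cov / Var(R_m) = 36.0279 / 52.9993 = 0.6798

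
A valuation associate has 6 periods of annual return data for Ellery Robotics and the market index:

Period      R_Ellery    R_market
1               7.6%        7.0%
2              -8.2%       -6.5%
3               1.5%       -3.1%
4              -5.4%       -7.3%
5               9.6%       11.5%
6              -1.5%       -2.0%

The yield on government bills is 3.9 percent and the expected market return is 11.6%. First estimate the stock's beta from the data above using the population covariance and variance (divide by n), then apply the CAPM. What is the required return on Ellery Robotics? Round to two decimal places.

Mean R_i = (7.6 − 8.2 + 1.5 − 5.4 + 9.6 − 1.5) / 6 = 0.6000%
Mean R_m = (7.0 − 6.5 − 3.1 − 7.3 + 11.5 − 2.0) / 6 = -0.0667%
Σ(R_i − R̄_i)(R_m − R̄_m) = 254.9100  ⇒  Cov = 254.9100 / 6 = 42.4850
Σ(R_m − R̄_m)² = 290.3733  ⇒  Var(R_m) = 290.3733 / 6 = 48.3956
β = Cov / Var(R_m) = 42.4850 / 48.3956 = 0.8779
MRP = 11.6% − 3.9% = 7.70%
E(R) = R_f + β × MRP = 3.9% + 0.8779 × 7.7% = 10.66%

10.66%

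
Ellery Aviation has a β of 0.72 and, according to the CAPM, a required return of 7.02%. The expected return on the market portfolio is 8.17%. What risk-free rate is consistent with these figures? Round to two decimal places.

E(R) = R_f + β(E(R_m) − R_f) = R_f(1 − β) + β·E(R_m)
7.02% = R_f × (1 − 0.72) + 0.72 × 8.17%
7.02% = R_f × 0.28 + 5.8824%
R_f = (7.02% − 5.8824%) / 0.28 = 4.06%

4.06%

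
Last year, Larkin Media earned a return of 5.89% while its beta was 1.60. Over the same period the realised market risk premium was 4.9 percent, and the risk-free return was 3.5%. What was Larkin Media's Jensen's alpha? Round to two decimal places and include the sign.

CAPM benchmark = R_f + β(R_m − R_f) = 3.5% + 1.60 × 4.9% = 11.3400%
α = actual − benchmark = 5.89% − 11.3400% = -5.45%

-5.45%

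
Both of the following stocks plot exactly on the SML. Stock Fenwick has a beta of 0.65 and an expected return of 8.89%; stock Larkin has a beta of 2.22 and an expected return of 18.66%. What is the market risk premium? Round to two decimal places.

6.22%

Both satisfy E(R) = R_f + β·MRP, so the slope of the SML is
MRP = (18.66% − 8.89%) / (2.22 − 0.65) = 9.77% / 1.57 = 6.2229%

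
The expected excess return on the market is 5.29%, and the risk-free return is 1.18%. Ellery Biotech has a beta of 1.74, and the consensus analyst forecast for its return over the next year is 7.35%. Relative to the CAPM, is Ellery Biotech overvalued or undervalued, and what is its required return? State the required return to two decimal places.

Required return = R_f + β·MRP = 1.18% + 1.74 × 5.29% = 10.38%
Forecast 7.35% < required 10.38% → the stock plots below the SML → overvalued.

Overvalued; required return 10.38%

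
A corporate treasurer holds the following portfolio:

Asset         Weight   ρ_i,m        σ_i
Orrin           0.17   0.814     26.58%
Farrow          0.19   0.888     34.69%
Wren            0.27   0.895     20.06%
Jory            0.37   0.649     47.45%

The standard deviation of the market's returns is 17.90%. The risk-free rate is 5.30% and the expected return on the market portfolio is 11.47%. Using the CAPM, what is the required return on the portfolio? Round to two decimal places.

14.18%

β_Orrin = 0.814 × 26.58% / 17.90% = 1.2087
β_Farrow = 0.888 × 34.69% / 17.90% = 1.7209
β_Wren = 0.895 × 20.06% / 17.90% = 1.0030
β_Jory = 0.649 × 47.45% / 17.90% = 1.7204
β_P = Σ w_i β_i = 0.17×1.2087 + 0.19×1.7209 + 0.27×1.0030 + 0.37×1.7204 = 1.4398
MRP = 11.47% − 5.30% = 6.17%
E(R_P) = R_f + β_P × MRP = 5.30% + 1.4398 × 6.17% = 14.18%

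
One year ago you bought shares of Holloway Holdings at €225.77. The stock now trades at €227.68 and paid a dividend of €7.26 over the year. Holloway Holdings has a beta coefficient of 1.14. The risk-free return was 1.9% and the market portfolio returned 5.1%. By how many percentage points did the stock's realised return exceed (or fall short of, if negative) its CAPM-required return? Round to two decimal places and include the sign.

Realised HPR = (P1 + D1 − P0) / P0 = (227.68 + 7.26 − 225.77) / 225.77 = 9.17 / 225.77 = 4.0617%
MRP = 5.1% − 1.9% = 3.20%
CAPM required = R_f + β·MRP = 1.9% + 1.14 × 3.2% = 5.5480%
α = realised − required = 4.0617% − 5.5480% = -1.49%

-1.49%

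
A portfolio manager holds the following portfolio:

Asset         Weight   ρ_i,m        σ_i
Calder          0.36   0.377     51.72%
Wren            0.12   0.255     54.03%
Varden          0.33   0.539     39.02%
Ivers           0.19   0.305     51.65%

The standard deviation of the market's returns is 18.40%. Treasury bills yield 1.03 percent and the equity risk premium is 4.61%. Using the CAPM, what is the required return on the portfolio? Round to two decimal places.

5.69%

β_Calder = 0.377 × 51.72% / 18.40% = 1.0597
β_Wren = 0.255 × 54.03% / 18.40% = 0.7488
β_Varden = 0.539 × 39.02% / 18.40% = 1.1430
β_Ivers = 0.305 × 51.65% / 18.40% = 0.8562
β_P = Σ w_i β_i = 0.36×1.0597 + 0.12×0.7488 + 0.33×1.1430 + 0.19×0.8562 = 1.0112
E(R_P) = R_f + β_P × MRP = 1.03% + 1.0112 × 4.61% = 5.69%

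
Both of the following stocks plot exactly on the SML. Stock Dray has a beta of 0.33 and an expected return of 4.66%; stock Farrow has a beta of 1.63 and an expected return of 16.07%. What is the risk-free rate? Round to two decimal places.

1.76%

Both satisfy E(R) = R_f + β·MRP, so the slope of the SML is
MRP = (16.07% − 4.66%) / (1.63 − 0.33) = 11.41% / 1.30 = 8.7769%
R_f = E(R_Dray) − β_Dray·MRP = 4.66% − 0.33 × 8.7769% = 1.7636%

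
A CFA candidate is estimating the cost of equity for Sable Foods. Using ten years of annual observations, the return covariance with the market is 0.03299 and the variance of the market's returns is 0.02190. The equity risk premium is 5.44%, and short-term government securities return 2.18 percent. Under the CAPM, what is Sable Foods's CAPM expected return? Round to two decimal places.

10.37%

β = Cov(R_i, R_m) / Var(R_m) = 0.03299 / 0.02190 = 1.5064
E(R) = R_f + β × MRP = 2.18% + 1.5064 × 5.44% = 10.37%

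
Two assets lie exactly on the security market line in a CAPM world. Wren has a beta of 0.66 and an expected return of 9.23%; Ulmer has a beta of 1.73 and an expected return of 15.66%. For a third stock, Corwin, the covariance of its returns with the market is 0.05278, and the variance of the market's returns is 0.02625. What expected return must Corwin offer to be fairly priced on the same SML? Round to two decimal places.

MRP = (15.66% − 9.23%) / (1.73 − 0.66) = 6.0093%
R_f = 9.23% − 0.66 × 6.0093% = 5.2639%
β_Corwin = Cov / Var(R_m) = 0.05278 / 0.02625 = 2.0107
E(R_Corwin) = R_f + β × MRP = 5.2639% + 2.0107 × 6.0093% = 17.35%

17.35%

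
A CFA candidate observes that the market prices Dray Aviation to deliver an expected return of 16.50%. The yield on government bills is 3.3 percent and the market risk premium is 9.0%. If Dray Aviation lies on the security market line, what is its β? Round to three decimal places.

β = (E(R) − R_f) / MRP = (16.50% − 3.3%) / 9.0% = 13.20% / 9.0% = 1.467

1.467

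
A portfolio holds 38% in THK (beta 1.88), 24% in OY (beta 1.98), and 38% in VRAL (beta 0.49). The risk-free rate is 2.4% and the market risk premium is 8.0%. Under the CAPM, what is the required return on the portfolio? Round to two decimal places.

β_P = Σ w_i β_i = 0.38×1.88 + 0.24×1.98 + 0.38×0.49 = 1.3758
E(R_P) = R_f + β_P × MRP = 2.4% + 1.3758 × 8.0% = 13.41%

13.41%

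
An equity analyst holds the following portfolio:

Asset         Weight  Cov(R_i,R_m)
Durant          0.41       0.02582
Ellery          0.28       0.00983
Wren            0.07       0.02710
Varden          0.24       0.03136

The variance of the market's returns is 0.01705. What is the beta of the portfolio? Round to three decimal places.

β_Durant = 0.02582 / 0.01705 = 1.5144
β_Ellery = 0.00983 / 0.01705 = 0.5765
β_Wren = 0.02710 / 0.01705 = 1.5894
β_Varden = 0.03136 / 0.01705 = 1.8393
β_P = Σ w_i β_i = 0.41×1.5144 + 0.28×0.5765 + 0.07×1.5894 + 0.24×1.8393 = 1.3350

1.335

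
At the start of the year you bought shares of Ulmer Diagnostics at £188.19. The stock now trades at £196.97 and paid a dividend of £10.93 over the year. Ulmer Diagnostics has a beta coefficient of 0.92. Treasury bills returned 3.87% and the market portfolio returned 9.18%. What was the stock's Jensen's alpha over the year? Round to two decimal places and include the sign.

+1.72%

Realised HPR = (P1 + D1 − P0) / P0 = (196.97 + 10.93 − 188.19) / 188.19 = 19.71 / 188.19 = 10.4735%
MRP = 9.18% − 3.87% = 5.31%
CAPM required = R_f + β·MRP = 3.87% + 0.92 × 5.31% = 8.7552%
α = realised − required = 10.4735% − 8.7552% = +1.72%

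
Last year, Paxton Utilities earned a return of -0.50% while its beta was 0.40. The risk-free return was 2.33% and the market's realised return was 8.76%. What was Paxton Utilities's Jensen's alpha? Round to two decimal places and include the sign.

Market excess return = 8.76% − 2.33% = 6.43%
CAPM benchmark = R_f + β(R_m − R_f) = 2.33% + 0.40 × 6.43% = 4.9020%
α = actual − benchmark = -0.50% − 4.9020% = -5.40%

-5.40%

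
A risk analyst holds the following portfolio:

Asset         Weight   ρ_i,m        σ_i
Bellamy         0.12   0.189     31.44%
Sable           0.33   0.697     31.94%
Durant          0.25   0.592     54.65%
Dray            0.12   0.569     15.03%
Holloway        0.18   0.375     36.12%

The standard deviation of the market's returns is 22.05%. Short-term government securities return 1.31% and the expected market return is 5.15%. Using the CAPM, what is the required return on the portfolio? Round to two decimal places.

β_Bellamy = 0.189 × 31.44% / 22.05% = 0.2695
β_Sable = 0.697 × 31.94% / 22.05% = 1.0096
β_Durant = 0.592 × 54.65% / 22.05% = 1.4672
β_Dray = 0.569 × 15.03% / 22.05% = 0.3878
β_Holloway = 0.375 × 36.12% / 22.05% = 0.6143
β_P = Σ w_i β_i = 0.12×0.2695 + 0.33×1.0096 + 0.25×1.4672 + 0.12×0.3878 + 0.18×0.6143 = 0.8894
MRP = 5.15% − 1.31% = 3.84%
E(R_P) = R_f + β_P × MRP = 1.31% + 0.8894 × 3.84% = 4.73%

4.73%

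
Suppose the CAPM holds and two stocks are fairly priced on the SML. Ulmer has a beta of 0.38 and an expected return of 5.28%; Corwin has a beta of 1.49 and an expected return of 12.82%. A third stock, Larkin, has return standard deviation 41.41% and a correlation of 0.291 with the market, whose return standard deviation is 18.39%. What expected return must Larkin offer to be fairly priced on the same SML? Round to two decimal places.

MRP = (12.82% − 5.28%) / (1.49 − 0.38) = 6.7928%
R_f = 5.28% − 0.38 × 6.7928% = 2.6987%
β_Larkin = ρ·σ_i/σ_m = 0.291 × 41.41 / 18.39 = 0.6553
E(R_Larkin) = R_f + β × MRP = 2.6987% + 0.6553 × 6.7928% = 7.15%

7.15%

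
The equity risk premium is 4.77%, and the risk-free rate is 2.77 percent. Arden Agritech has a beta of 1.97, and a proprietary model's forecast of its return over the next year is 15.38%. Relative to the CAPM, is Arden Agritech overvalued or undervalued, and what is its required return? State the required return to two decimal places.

Required return = R_f + β·MRP = 2.77% + 1.97 × 4.77% = 12.17%
Forecast 15.38% > required 12.17% → the stock plots above the SML → undervalued.

Undervalued; required return 12.17%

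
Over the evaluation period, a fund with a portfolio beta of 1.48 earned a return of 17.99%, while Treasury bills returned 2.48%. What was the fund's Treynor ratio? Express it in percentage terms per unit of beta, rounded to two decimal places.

Treynor = (R_P − R_f) / β_P = (17.99% − 2.48%) / 1.4800 = 15.51% / 1.4800 = 10.48%

10.48%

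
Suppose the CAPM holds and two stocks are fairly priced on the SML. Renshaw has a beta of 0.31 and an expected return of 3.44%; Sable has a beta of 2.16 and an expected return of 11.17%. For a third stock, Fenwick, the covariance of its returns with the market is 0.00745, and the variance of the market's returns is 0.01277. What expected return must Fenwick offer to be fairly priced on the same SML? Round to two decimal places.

MRP = (11.17% − 3.44%) / (2.16 − 0.31) = 4.1784%
R_f = 3.44% − 0.31 × 4.1784% = 2.1447%
β_Fenwick = Cov / Var(R_m) = 0.00745 / 0.01277 = 0.5834
E(R_Fenwick) = R_f + β × MRP = 2.1447% + 0.5834 × 4.1784% = 4.58%

4.58%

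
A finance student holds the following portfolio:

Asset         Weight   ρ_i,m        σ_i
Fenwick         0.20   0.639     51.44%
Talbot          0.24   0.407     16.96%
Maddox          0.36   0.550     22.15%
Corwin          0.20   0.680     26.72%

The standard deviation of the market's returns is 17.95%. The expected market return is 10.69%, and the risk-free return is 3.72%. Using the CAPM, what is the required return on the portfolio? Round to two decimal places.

10.03%

β_Fenwick = 0.639 × 51.44% / 17.95% = 1.8312
β_Talbot = 0.407 × 16.96% / 17.95% = 0.3846
β_Maddox = 0.550 × 22.15% / 17.95% = 0.6787
β_Corwin = 0.680 × 26.72% / 17.95% = 1.0122
β_P = Σ w_i β_i = 0.20×1.8312 + 0.24×0.3846 + 0.36×0.6787 + 0.20×1.0122 = 0.9053
MRP = 10.69% − 3.72% = 6.97%
E(R_P) = R_f + β_P × MRP = 3.72% + 0.9053 × 6.97% = 10.03%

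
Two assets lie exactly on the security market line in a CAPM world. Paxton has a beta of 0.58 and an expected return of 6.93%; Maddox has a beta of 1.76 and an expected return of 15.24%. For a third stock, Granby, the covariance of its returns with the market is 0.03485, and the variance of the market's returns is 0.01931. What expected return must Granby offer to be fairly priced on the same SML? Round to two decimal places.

MRP = (15.24% − 6.93%) / (1.76 − 0.58) = 7.0424%
R_f = 6.93% − 0.58 × 7.0424% = 2.8454%
β_Granby = Cov / Var(R_m) = 0.03485 / 0.01931 = 1.8048
E(R_Granby) = R_f + β × MRP = 2.8454% + 1.8048 × 7.0424% = 15.56%

15.56%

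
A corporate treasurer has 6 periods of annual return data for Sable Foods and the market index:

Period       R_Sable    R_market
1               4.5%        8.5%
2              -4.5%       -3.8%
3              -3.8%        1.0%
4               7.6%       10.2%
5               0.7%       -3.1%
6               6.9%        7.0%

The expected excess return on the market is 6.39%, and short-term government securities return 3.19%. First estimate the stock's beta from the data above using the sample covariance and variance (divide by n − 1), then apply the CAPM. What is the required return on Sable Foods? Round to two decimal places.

Mean R_i = (4.5 − 4.5 − 3.8 + 7.6 + 0.7 + 6.9) / 6 = 1.9000%
Mean R_m = (8.5 − 3.8 + 1.0 + 10.2 − 3.1 + 7.0) / 6 = 3.3000%
Σ(R_i − R̄_i)(R_m − R̄_m) = 137.5800  ⇒  Cov = 137.5800 / 5 = 27.5160
Σ(R_m − R̄_m)² = 185.0000  ⇒  Var(R_m) = 185.0000 / 5 = 37.0000
β = Cov / Var(R_m) = 27.5160 / 37.0000 = 0.7437
E(R) = R_f + β × MRP = 3.19% + 0.7437 × 6.39% = 7.94%

7.94%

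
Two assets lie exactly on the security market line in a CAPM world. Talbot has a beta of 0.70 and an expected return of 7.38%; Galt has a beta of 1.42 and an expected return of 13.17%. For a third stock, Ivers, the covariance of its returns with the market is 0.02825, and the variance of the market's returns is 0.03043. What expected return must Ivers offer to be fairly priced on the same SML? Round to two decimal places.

MRP = (13.17% − 7.38%) / (1.42 − 0.70) = 8.0417%
R_f = 7.38% − 0.70 × 8.0417% = 1.7508%
β_Ivers = Cov / Var(R_m) = 0.02825 / 0.03043 = 0.9284
E(R_Ivers) = R_f + β × MRP = 1.7508% + 0.9284 × 8.0417% = 9.22%

9.22%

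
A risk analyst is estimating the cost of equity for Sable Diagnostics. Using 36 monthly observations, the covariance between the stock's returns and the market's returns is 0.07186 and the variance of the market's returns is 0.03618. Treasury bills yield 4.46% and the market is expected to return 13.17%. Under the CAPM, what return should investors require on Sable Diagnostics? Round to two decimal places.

β = Cov(R_i, R_m) / Var(R_m) = 0.07186 / 0.03618 = 1.9862
MRP = 13.17% − 4.46% = 8.71%
E(R) = R_f + β × MRP = 4.46% + 1.9862 × 8.71% = 21.76%

21.76%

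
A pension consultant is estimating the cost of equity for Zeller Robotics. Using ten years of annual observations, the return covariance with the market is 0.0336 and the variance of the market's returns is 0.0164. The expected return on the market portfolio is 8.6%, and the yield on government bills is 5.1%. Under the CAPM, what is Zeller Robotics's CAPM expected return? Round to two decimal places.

12.27%

β = Cov(R_i, R_m) / Var(R_m) = 0.0336 / 0.0164 = 2.0488
MRP = 8.6% − 5.1% = 3.50%
E(R) = R_f + β × MRP = 5.1% + 2.0488 × 3.5% = 12.27%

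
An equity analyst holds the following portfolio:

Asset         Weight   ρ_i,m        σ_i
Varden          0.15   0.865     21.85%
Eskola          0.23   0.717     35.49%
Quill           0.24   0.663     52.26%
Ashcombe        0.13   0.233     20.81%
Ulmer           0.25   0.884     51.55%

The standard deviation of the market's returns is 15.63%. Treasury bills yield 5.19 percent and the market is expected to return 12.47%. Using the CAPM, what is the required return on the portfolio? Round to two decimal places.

β_Varden = 0.865 × 21.85% / 15.63% = 1.2092
β_Eskola = 0.717 × 35.49% / 15.63% = 1.6280
β_Quill = 0.663 × 52.26% / 15.63% = 2.2168
β_Ashcombe = 0.233 × 20.81% / 15.63% = 0.3102
β_Ulmer = 0.884 × 51.55% / 15.63% = 2.9156
β_P = Σ w_i β_i = 0.15×1.2092 + 0.23×1.6280 + 0.24×2.2168 + 0.13×0.3102 + 0.25×2.9156 = 1.8571
MRP = 12.47% − 5.19% = 7.28%
E(R_P) = R_f + β_P × MRP = 5.19% + 1.8571 × 7.28% = 18.71%

18.71%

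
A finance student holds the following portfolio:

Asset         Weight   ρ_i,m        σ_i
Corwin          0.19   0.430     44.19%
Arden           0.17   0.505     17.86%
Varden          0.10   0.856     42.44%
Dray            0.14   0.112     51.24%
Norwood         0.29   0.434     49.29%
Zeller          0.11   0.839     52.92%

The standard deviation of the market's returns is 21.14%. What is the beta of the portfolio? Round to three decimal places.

0.978

β_Corwin = 0.430 × 44.19% / 21.14% = 0.8989
β_Arden = 0.505 × 17.86% / 21.14% = 0.4266
β_Varden = 0.856 × 42.44% / 21.14% = 1.7185
β_Dray = 0.112 × 51.24% / 21.14% = 0.2715
β_Norwood = 0.434 × 49.29% / 21.14% = 1.0119
β_Zeller = 0.839 × 52.92% / 21.14% = 2.1003
β_P = Σ w_i β_i = 0.19×0.8989 + 0.17×0.4266 + 0.10×1.7185 + 0.14×0.2715 + 0.29×1.0119 + 0.11×2.1003 = 0.9777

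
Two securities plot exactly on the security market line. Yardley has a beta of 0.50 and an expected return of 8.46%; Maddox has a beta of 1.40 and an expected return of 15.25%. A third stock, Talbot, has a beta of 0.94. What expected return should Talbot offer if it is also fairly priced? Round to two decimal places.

MRP (SML slope) = (15.25% − 8.46%) / (1.40 − 0.50) = 6.79% / 0.90 = 7.5444%
R_f (intercept) = 8.46% − 0.50 × 7.5444% = 4.6878%
E(R_Talbot) = R_f + β × MRP = 4.6878% + 0.94 × 7.5444% = 11.78%

11.78%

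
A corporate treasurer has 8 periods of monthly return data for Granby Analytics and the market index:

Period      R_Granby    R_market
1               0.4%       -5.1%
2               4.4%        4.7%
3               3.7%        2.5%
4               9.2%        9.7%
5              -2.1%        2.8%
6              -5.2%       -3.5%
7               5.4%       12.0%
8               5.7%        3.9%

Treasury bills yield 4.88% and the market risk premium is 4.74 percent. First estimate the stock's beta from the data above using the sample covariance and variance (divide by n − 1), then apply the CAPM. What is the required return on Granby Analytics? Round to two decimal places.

7.76%

Mean R_i = (0.4 + 4.4 + 3.7 + 9.2 − 2.1 − 5.2 + 5.4 + 5.7) / 8 = 2.6875%
Mean R_m = (-5.1 + 4.7 + 2.5 + 9.7 + 2.8 − 3.5 + 12.0 + 3.9) / 8 = 3.3750%
Σ(R_i − R̄_i)(R_m − R̄_m) = 143.9175  ⇒  Cov = 143.9175 / 7 = 20.5596
Σ(R_m − R̄_m)² = 236.6150  ⇒  Var(R_m) = 236.6150 / 7 = 33.8021
β = Cov / Var(R_m) = 20.5596 / 33.8021 = 0.6082
E(R) = R_f + β × MRP = 4.88% + 0.6082 × 4.74% = 7.76%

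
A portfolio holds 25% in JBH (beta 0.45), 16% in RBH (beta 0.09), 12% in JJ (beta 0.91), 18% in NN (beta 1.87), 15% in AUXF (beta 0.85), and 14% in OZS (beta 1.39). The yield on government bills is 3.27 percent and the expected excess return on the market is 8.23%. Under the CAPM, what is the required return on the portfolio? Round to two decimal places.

10.63%

β_P = Σ w_i β_i = 0.25×0.45 + 0.16×0.09 + 0.12×0.91 + 0.18×1.87 + 0.15×0.85 + 0.14×1.39 = 0.8948
E(R_P) = R_f + β_P × MRP = 3.27% + 0.8948 × 8.23% = 10.63%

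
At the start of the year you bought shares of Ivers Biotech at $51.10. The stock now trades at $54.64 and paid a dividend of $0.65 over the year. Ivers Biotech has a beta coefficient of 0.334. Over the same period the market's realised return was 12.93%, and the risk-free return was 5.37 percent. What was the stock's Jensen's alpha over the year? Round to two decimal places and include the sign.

Realised HPR = (P1 + D1 − P0) / P0 = (54.64 + 0.65 − 51.10) / 51.10 = 4.19 / 51.10 = 8.1996%
MRP = 12.93% − 5.37% = 7.56%
CAPM required = R_f + β·MRP = 5.37% + 0.334 × 7.56% = 7.89504%
α = realised − required = 8.1996% − 7.89504% = +0.30%

+0.30%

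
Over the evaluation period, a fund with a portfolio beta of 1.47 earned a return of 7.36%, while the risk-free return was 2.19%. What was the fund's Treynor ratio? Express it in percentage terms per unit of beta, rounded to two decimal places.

Treynor = (R_P − R_f) / β_P = (7.36% − 2.19%) / 1.4700 = 5.17% / 1.4700 = 3.52%

3.52%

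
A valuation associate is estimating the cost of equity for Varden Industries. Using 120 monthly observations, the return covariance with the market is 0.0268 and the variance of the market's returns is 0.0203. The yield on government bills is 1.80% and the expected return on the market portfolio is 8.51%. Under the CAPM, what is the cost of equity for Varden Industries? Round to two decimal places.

10.66%

β = Cov(R_i, R_m) / Var(R_m) = 0.0268 / 0.0203 = 1.3202
MRP = 8.51% − 1.80% = 6.71%
E(R) = R_f + β × MRP = 1.80% + 1.3202 × 6.71% = 10.66%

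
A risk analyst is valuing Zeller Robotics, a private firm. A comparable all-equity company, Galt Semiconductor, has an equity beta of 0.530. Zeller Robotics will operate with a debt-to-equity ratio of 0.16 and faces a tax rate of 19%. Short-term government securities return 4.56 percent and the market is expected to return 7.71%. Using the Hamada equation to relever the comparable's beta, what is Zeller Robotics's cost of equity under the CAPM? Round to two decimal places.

β_L = β_U × [1 + (1 − t)(D/E)] = 0.530 × [1 + (1 − 0.19) × 0.16]
    = 0.530 × [1 + 0.81 × 0.16] = 0.530 × 1.1296 = 0.5987
MRP = 7.71% − 4.56% = 3.15%
E(R) = R_f + β_L × MRP = 4.56% + 0.5987 × 3.15% = 6.45%

6.45%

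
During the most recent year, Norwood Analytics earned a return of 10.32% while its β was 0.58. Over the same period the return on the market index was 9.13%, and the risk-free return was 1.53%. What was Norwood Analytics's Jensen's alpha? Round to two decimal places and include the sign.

+4.38%

Market excess return = 9.13% − 1.53% = 7.60%
CAPM benchmark = R_f + β(R_m − R_f) = 1.53% + 0.58 × 7.60% = 5.9380%
α = actual − benchmark = 10.32% − 5.9380% = +4.38%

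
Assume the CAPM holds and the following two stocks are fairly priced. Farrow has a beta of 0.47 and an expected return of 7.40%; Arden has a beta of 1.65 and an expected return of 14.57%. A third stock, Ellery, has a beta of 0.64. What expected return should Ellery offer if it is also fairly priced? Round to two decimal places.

MRP (SML slope) = (14.57% − 7.40%) / (1.65 − 0.47) = 7.17% / 1.18 = 6.0763%
R_f (intercept) = 7.40% − 0.47 × 6.0763% = 4.5441%
E(R_Ellery) = R_f + β × MRP = 4.5441% + 0.64 × 6.0763% = 8.43%

8.43%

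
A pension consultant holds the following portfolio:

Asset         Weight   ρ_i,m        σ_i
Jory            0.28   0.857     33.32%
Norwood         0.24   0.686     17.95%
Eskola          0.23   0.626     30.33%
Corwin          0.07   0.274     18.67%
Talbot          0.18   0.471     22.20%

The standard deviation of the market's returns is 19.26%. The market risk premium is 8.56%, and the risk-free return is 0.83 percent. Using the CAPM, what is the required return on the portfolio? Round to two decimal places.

β_Jory = 0.857 × 33.32% / 19.26% = 1.4826
β_Norwood = 0.686 × 17.95% / 19.26% = 0.6393
β_Eskola = 0.626 × 30.33% / 19.26% = 0.9858
β_Corwin = 0.274 × 18.67% / 19.26% = 0.2656
β_Talbot = 0.471 × 22.20% / 19.26% = 0.5429
β_P = Σ w_i β_i = 0.28×1.4826 + 0.24×0.6393 + 0.23×0.9858 + 0.07×0.2656 + 0.18×0.5429 = 0.9116
E(R_P) = R_f + β_P × MRP = 0.83% + 0.9116 × 8.56% = 8.63%

8.63%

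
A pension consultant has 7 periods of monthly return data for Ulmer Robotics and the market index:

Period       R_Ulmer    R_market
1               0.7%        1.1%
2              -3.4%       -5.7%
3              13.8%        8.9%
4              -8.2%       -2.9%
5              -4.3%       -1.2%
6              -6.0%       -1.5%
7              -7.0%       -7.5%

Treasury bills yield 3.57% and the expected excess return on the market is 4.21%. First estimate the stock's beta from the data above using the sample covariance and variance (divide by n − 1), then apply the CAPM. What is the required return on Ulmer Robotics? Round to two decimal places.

8.90%

Mean R_i = (0.7 − 3.4 + 13.8 − 8.2 − 4.3 − 6.0 − 7.0) / 7 = -2.0571%
Mean R_m = (1.1 − 5.7 + 8.9 − 2.9 − 1.2 − 1.5 − 7.5) / 7 = -1.2571%
Σ(R_i − R̄_i)(R_m − R̄_m) = 215.3071  ⇒  Cov = 215.3071 / 6 = 35.8845
Σ(R_m − R̄_m)² = 170.1971  ⇒  Var(R_m) = 170.1971 / 6 = 28.3662
β = Cov / Var(R_m) = 35.8845 / 28.3662 = 1.2650
E(R) = R_f + β × MRP = 3.57% + 1.2650 × 4.21% = 8.90%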